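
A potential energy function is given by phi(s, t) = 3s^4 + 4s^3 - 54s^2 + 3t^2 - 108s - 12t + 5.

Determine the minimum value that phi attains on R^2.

-466

phi(s,t) separates as P(s) + Q(t) + 5, so its minimum is min P + min Q + 5.
P'(s) = 12(s - 3)(s + 1)(s + 3) vanishes at s ∈ {-3, -1, 3}; Q'(t) = 6(t - 2) vanishes at t ∈ {2}.
Local minima of P (where P''>0): P(-3)=-27, P(3)=-459. Local minima of Q: Q(2)=-12.
So the global minimum of phi is P(3) + Q(2) + 5 = -459 − 12 + 5 = -466, attained at (3, 2).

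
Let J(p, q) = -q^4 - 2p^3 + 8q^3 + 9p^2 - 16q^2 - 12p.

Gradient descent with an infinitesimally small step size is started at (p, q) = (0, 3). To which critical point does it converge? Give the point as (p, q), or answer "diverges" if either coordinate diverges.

J is separable, so gradient descent decouples: p follows -∂J/∂p, q follows -∂J/∂q.
∂J/∂p = -6(p - 2)(p - 1); at p=0 this is -12, so p increases.
∂J/∂q = -4q(q - 4)(q - 2); at q=3 this is 12, so q decreases.
p converges to its nearest critical value 1 (a local min of the p-part); q converges to 2. The iterate converges to (1, 2).

(1, 2)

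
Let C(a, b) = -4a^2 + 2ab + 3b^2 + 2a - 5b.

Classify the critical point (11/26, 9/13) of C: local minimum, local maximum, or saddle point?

The Hessian of C is constant: H = [[-8, 2], [2, 6]].
det(H) = (-8)·6 − 2² = -52.
Since det(H) < 0, H is indefinite and the critical point is a saddle point.

saddle point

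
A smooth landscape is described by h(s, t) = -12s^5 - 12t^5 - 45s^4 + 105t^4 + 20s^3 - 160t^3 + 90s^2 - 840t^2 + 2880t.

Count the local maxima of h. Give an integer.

4

h separates as a function of s plus a function of t, so ∇h=0 decouples.
∂h/∂s = -60s(s - 1)(s + 1)(s + 3) = 0 at s ∈ {-3, -1, 0, 1}; ∂h/∂t = -60(t - 4)(t - 3)(t - 2)(t + 2) = 0 at t ∈ {-2, 2, 3, 4}.
The Hessian is diagonal: diag(h_ss, h_tt). Second derivatives: h_ss(-3)=1440, h_ss(-1)=-240, h_ss(0)=180, h_ss(1)=-480; h_tt(-2)=7200, h_tt(2)=-480, h_tt(3)=300, h_tt(4)=-720.
Local maxima occur where both diagonal entries negative: (-1, 2), (-1, 4), (1, 2), (1, 4). Count: 4.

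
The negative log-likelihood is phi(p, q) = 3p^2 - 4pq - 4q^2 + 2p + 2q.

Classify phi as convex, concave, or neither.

neither

phi is quadratic, so its Hessian is the constant matrix H = [[6, -4], [-4, -8]].
det(H) = -64, tr(H) = -2.
det(H) < 0, so H is indefinite: neither convex nor concave.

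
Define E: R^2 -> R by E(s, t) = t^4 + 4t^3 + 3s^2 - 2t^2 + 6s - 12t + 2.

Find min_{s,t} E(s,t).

-10

E(s,t) separates as P(s) + Q(t) + 2, so its minimum is min P + min Q + 2.
P'(s) = 6s + 6 vanishes at s ∈ {-1}; Q'(t) = 4(t - 1)(t + 1)(t + 3) vanishes at t ∈ {-3, -1, 1}.
Local minima of P (where P''>0): P(-1)=-3. Local minima of Q: Q(-3)=-9, Q(1)=-9.
So the global minimum of E is P(-1) + Q(-3) + 2 = -3 − 9 + 2 = -10, attained at (-1, -3).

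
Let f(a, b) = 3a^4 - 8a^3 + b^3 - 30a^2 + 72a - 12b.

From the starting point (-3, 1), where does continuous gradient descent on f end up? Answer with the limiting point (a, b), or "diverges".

(-2, 2)

f is separable, so gradient descent decouples: a follows -∂f/∂a, b follows -∂f/∂b.
∂f/∂a = 12(a - 3)(a - 1)(a + 2); at a=-3 this is -288, so a increases.
∂f/∂b = 3(b - 2)(b + 2); at b=1 this is -9, so b increases.
a converges to its nearest critical value -2 (a local min of the a-part); b converges to 2. The iterate converges to (-2, 2).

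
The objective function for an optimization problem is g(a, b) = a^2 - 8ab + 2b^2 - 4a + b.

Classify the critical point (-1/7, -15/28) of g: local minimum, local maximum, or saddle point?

saddle point

The Hessian of g is constant: H = [[2, -8], [-8, 4]].
det(H) = 2·4 − (-8)² = -56.
Since det(H) < 0, H is indefinite and the critical point is a saddle point.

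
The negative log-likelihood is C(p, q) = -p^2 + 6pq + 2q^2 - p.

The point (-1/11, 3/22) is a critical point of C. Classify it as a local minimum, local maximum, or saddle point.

The Hessian of C is constant: H = [[-2, 6], [6, 4]].
det(H) = (-2)·4 − 6² = -44.
Since det(H) < 0, H is indefinite and the critical point is a saddle point.

saddle point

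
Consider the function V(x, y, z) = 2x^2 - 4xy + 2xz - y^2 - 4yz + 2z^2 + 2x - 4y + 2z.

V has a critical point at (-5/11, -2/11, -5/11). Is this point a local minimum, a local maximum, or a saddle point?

The Hessian is constant: H = [[4, -4, 2], [-4, -2, -4], [2, -4, 4]].
Leading principal minors: Δ₁ = 4, Δ₂ = -24, Δ₃ = -88.
The minors fit neither the all-positive nor the alternating-sign pattern, so H is indefinite: a saddle point.

saddle point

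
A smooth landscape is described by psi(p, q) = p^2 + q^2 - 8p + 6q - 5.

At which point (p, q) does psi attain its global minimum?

(4, -3)

psi(p,q) separates as A(p) + B(q) − 5, so its minimum is min A + min B − 5.
A'(p) = 2p - 8 vanishes at p ∈ {4}; B'(q) = 2q + 6 vanishes at q ∈ {-3}.
Local minima of A (where A''>0): A(4)=-16. Local minima of B: B(-3)=-9.
So the global minimum of psi is A(4) + B(-3) − 5 = -16 − 9 − 5 = -30, attained at (4, -3).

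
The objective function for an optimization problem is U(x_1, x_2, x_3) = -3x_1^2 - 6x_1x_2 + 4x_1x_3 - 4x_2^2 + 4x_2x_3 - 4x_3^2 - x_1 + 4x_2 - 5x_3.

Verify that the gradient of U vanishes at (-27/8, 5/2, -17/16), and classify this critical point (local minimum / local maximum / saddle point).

local maximum

∇U = (-6x_1 - 6x_2 + 4x_3 - 1, -6x_1 - 8x_2 + 4x_3 + 4, 4x_1 + 4x_2 - 8x_3 - 5); substituting (-27/8, 5/2, -17/16) gives ∇U = (0, 0, 0), so (-27/8, 5/2, -17/16) is indeed a critical point.
The Hessian is constant: H = [[-6, -6, 4], [-6, -8, 4], [4, 4, -8]].
Leading principal minors: Δ₁ = -6, Δ₂ = 12, Δ₃ = -64.
The minors alternate sign starting negative (−, +, −), so H is negative definite: a local maximum.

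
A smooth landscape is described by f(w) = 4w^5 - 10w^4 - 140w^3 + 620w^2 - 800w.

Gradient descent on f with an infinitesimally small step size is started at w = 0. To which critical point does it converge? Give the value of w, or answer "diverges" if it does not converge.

f'(w) = 20(w - 4)(w - 2)(w - 1)(w + 5), so f'(0) = -800.
Gradient descent moves in the -f' direction, i.e. w is increasing.
The nearest critical point in that direction is w = 1, where f'' = 360 > 0 (a local minimum). The iterate converges there.

1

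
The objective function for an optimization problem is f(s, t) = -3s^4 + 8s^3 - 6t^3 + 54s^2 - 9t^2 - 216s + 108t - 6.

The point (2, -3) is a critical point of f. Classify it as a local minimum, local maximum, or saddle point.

The mixed partial ∂²f/∂s∂t is 0, so the Hessian at any point is diag(f_ss, f_tt) = diag(12(-3s^2 + 4s + 9), -18(2t + 1)).
At (2, -3): H = diag(60, 90).
Both eigenvalues are positive, so H is positive definite: a local minimum.

local minimum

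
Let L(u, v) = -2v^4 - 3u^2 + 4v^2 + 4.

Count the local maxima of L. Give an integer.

2

L separates as a function of u plus a function of v, so ∇L=0 decouples.
∂L/∂u = -6u = 0 at u ∈ {0}; ∂L/∂v = -8v(v - 1)(v + 1) = 0 at v ∈ {-1, 0, 1}.
The Hessian is diagonal: diag(L_uu, L_vv). Second derivatives: L_uu(0)=-6; L_vv(-1)=-16, L_vv(0)=8, L_vv(1)=-16.
Local maxima occur where both diagonal entries negative: (0, -1), (0, 1). Count: 2.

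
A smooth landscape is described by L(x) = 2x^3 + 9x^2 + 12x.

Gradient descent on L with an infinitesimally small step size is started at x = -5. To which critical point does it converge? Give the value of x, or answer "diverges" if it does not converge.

diverges

L'(x) = 6(x + 1)(x + 2), so L'(-5) = 72.
Gradient descent moves in the -L' direction, i.e. x is decreasing.
There is no critical point below x=-5, and L' keeps the same sign, so the iterate runs off to −∞.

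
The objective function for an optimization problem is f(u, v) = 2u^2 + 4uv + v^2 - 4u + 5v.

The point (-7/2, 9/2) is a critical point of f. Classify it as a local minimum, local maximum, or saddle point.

saddle point

The Hessian of f is constant: H = [[4, 4], [4, 2]].
det(H) = 4·2 − 4² = -8.
Since det(H) < 0, H is indefinite and the critical point is a saddle point.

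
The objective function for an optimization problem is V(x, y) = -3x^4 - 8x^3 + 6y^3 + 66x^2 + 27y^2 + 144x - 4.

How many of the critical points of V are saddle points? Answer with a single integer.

V separates as a function of x plus a function of y, so ∇V=0 decouples.
∂V/∂x = -12(x - 3)(x + 1)(x + 4) = 0 at x ∈ {-4, -1, 3}; ∂V/∂y = 18y(y + 3) = 0 at y ∈ {-3, 0}.
The Hessian is diagonal: diag(V_xx, V_yy). Second derivatives: V_xx(-4)=-252, V_xx(-1)=144, V_xx(3)=-336; V_yy(-3)=-54, V_yy(0)=54.
Saddle points occur where the two diagonal entries have opposite signs: (-4, 0), (-1, -3), (3, 0). Count: 3.

3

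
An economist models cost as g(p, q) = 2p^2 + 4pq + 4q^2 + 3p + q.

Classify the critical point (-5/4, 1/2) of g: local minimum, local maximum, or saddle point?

local minimum

The Hessian of g is constant: H = [[4, 4], [4, 8]].
det(H) = 4·8 − 4² = 16.
det(H) > 0 and tr(H) = 12 > 0, so H is positive definite and the point is a local minimum.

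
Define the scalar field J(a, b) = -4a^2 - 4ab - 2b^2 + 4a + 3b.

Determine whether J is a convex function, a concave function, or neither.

J is quadratic, so its Hessian is the constant matrix H = [[-8, -4], [-4, -4]].
det(H) = 16, tr(H) = -12.
det(H) > 0 and tr(H) < 0, so H is negative definite everywhere: concave.

concave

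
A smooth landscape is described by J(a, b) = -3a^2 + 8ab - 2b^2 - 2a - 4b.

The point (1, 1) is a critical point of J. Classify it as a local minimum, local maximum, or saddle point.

saddle point

The Hessian of J is constant: H = [[-6, 8], [8, -4]].
det(H) = (-6)·(-4) − 8² = -40.
Since det(H) < 0, H is indefinite and the critical point is a saddle point.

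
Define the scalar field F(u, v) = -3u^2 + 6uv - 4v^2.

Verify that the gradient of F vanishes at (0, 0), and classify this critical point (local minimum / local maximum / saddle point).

local maximum

∇F = (-6u + 6v, 6u - 8v); substituting (0, 0) gives ∇F = (0, 0), so (0, 0) is indeed a critical point.
The Hessian of F is constant: H = [[-6, 6], [6, -8]].
det(H) = (-6)·(-8) − 6² = 12.
det(H) > 0 and tr(H) = -14 < 0, so H is negative definite and the point is a local maximum.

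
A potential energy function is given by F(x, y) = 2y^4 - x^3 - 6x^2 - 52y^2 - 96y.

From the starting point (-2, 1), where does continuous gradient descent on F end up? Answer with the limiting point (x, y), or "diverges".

F is separable, so gradient descent decouples: x follows -∂F/∂x, y follows -∂F/∂y.
∂F/∂x = -3x(x + 4); at x=-2 this is 12, so x decreases.
∂F/∂y = 8(y - 4)(y + 1)(y + 3); at y=1 this is -192, so y increases.
x converges to its nearest critical value -4 (a local min of the x-part); y converges to 4. The iterate converges to (-4, 4).

(-4, 4)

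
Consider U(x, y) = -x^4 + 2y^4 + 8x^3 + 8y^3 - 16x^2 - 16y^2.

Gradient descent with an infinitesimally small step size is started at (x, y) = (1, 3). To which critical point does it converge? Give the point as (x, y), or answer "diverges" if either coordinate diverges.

(2, 1)

U is separable, so gradient descent decouples: x follows -∂U/∂x, y follows -∂U/∂y.
∂U/∂x = -4x(x - 4)(x - 2); at x=1 this is -12, so x increases.
∂U/∂y = 8y(y - 1)(y + 4); at y=3 this is 336, so y decreases.
x converges to its nearest critical value 2 (a local min of the x-part); y converges to 1. The iterate converges to (2, 1).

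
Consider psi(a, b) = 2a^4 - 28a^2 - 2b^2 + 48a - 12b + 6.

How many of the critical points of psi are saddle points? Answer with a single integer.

psi separates as a function of a plus a function of b, so ∇psi=0 decouples.
∂psi/∂a = 8(a - 2)(a - 1)(a + 3) = 0 at a ∈ {-3, 1, 2}; ∂psi/∂b = -4(b + 3) = 0 at b ∈ {-3}.
The Hessian is diagonal: diag(psi_aa, psi_bb). Second derivatives: psi_aa(-3)=160, psi_aa(1)=-32, psi_aa(2)=40; psi_bb(-3)=-4.
Saddle points occur where the two diagonal entries have opposite signs: (-3, -3), (2, -3). Count: 2.

2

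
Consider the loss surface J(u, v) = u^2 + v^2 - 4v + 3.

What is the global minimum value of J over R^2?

-1

J(u,v) separates as P(u) + Q(v) + 3, so its minimum is min P + min Q + 3.
P'(u) = 2u vanishes at u ∈ {0}; Q'(v) = 2v - 4 vanishes at v ∈ {2}.
Local minima of P (where P''>0): P(0)=0. Local minima of Q: Q(2)=-4.
So the global minimum of J is P(0) + Q(2) + 3 = 0 − 4 + 3 = -1, attained at (0, 2).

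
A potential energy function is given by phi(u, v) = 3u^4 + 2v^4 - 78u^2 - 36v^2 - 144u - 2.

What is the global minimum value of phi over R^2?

phi(u,v) separates as P(u) + Q(v) − 2, so its minimum is min P + min Q − 2.
P'(u) = 12(u - 4)(u + 1)(u + 3) vanishes at u ∈ {-3, -1, 4}; Q'(v) = 8v(v - 3)(v + 3) vanishes at v ∈ {-3, 0, 3}.
Local minima of P (where P''>0): P(-3)=-27, P(4)=-1056. Local minima of Q: Q(-3)=-162, Q(3)=-162.
So the global minimum of phi is P(4) + Q(-3) − 2 = -1056 − 162 − 2 = -1220, attained at (4, -3).

-1220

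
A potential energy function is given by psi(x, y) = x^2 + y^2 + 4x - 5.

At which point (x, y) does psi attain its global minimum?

(-2, 0)

psi(x,y) separates as P(x) + Q(y) − 5, so its minimum is min P + min Q − 5.
P'(x) = 2x + 4 vanishes at x ∈ {-2}; Q'(y) = 2y vanishes at y ∈ {0}.
Local minima of P (where P''>0): P(-2)=-4. Local minima of Q: Q(0)=0.
So the global minimum of psi is P(-2) + Q(0) − 5 = -4 + 0 − 5 = -9, attained at (-2, 0).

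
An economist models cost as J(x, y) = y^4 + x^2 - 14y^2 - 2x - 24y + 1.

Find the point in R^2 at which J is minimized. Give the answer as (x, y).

(1, 3)

J(x,y) separates as P(x) + Q(y) + 1, so its minimum is min P + min Q + 1.
P'(x) = 2x - 2 vanishes at x ∈ {1}; Q'(y) = 4(y - 3)(y + 1)(y + 2) vanishes at y ∈ {-2, -1, 3}.
Local minima of P (where P''>0): P(1)=-1. Local minima of Q: Q(-2)=8, Q(3)=-117.
So the global minimum of J is P(1) + Q(3) + 1 = -1 − 117 + 1 = -117, attained at (1, 3).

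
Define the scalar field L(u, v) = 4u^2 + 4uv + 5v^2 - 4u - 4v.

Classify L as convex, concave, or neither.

convex

L is quadratic, so its Hessian is the constant matrix H = [[8, 4], [4, 10]].
det(H) = 64, tr(H) = 18.
det(H) > 0 and tr(H) > 0, so H is positive definite everywhere: convex.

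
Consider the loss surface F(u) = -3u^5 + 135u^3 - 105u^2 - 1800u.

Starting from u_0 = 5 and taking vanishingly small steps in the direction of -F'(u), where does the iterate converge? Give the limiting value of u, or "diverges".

F'(u) = -15(u - 4)(u - 3)(u + 2)(u + 5), so F'(5) = -2100.
Gradient descent moves in the -F' direction, i.e. u is increasing.
There is no critical point above u=5, and F' keeps the same sign, so the iterate runs off to +∞.

diverges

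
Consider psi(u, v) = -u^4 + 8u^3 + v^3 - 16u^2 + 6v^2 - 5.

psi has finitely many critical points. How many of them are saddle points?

3

psi separates as a function of u plus a function of v, so ∇psi=0 decouples.
∂psi/∂u = -4u(u - 4)(u - 2) = 0 at u ∈ {0, 2, 4}; ∂psi/∂v = 3v(v + 4) = 0 at v ∈ {-4, 0}.
The Hessian is diagonal: diag(psi_uu, psi_vv). Second derivatives: psi_uu(0)=-32, psi_uu(2)=16, psi_uu(4)=-32; psi_vv(-4)=-12, psi_vv(0)=12.
Saddle points occur where the two diagonal entries have opposite signs: (0, 0), (2, -4), (4, 0). Count: 3.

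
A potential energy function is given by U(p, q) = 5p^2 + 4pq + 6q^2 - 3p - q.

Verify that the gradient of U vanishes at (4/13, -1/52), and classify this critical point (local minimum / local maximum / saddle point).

local minimum

∇U = (10p + 4q - 3, 4p + 12q - 1); substituting (4/13, -1/52) gives ∇U = (0, 0), so (4/13, -1/52) is indeed a critical point.
The Hessian of U is constant: H = [[10, 4], [4, 12]].
det(H) = 10·12 − 4² = 104.
det(H) > 0 and tr(H) = 22 > 0, so H is positive definite and the point is a local minimum.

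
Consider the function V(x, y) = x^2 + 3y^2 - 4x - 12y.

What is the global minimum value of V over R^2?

V(x,y) separates as P(x) + Q(y), so its minimum is min P + min Q.
P'(x) = 2x - 4 vanishes at x ∈ {2}; Q'(y) = 6y - 12 vanishes at y ∈ {2}.
Local minima of P (where P''>0): P(2)=-4. Local minima of Q: Q(2)=-12.
So the global minimum of V is P(2) + Q(2) = -4 − 12 = -16, attained at (2, 2).

-16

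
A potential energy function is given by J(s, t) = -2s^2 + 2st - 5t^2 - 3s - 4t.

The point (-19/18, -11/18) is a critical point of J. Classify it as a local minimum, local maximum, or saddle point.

local maximum

The Hessian of J is constant: H = [[-4, 2], [2, -10]].
det(H) = (-4)·(-10) − 2² = 36.
det(H) > 0 and tr(H) = -14 < 0, so H is negative definite and the point is a local maximum.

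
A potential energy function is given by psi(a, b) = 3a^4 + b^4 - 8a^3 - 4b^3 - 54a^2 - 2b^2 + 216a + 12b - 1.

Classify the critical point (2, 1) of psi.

The mixed partial ∂²psi/∂a∂b is 0, so the Hessian at any point is diag(psi_aa, psi_bb) = diag(12(3a^2 - 4a - 9), 4(3b^2 - 6b - 1)).
At (2, 1): H = diag(-60, -16).
Both eigenvalues are negative, so H is negative definite: a local maximum.

local maximum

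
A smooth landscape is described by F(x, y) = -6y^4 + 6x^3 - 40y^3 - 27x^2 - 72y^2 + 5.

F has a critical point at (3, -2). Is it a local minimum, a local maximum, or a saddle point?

local minimum

The mixed partial ∂²F/∂x∂y is 0, so the Hessian at any point is diag(F_xx, F_yy) = diag(18(2x - 3), -24(3y^2 + 10y + 6)).
At (3, -2): H = diag(54, 48).
Both eigenvalues are positive, so H is positive definite: a local minimum.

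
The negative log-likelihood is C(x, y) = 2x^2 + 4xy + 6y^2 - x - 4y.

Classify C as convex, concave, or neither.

convex

C is quadratic, so its Hessian is the constant matrix H = [[4, 4], [4, 12]].
det(H) = 32, tr(H) = 16.
det(H) > 0 and tr(H) > 0, so H is positive definite everywhere: convex.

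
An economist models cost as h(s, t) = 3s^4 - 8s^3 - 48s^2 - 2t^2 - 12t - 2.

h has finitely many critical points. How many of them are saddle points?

2

h separates as a function of s plus a function of t, so ∇h=0 decouples.
∂h/∂s = 12s(s - 4)(s + 2) = 0 at s ∈ {-2, 0, 4}; ∂h/∂t = -4(t + 3) = 0 at t ∈ {-3}.
The Hessian is diagonal: diag(h_ss, h_tt). Second derivatives: h_ss(-2)=144, h_ss(0)=-96, h_ss(4)=288; h_tt(-3)=-4.
Saddle points occur where the two diagonal entries have opposite signs: (-2, -3), (4, -3). Count: 2.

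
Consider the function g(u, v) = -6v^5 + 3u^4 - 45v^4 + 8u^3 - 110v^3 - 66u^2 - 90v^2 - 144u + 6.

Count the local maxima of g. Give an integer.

g separates as a function of u plus a function of v, so ∇g=0 decouples.
∂g/∂u = 12(u - 3)(u + 1)(u + 4) = 0 at u ∈ {-4, -1, 3}; ∂g/∂v = -30v(v + 1)(v + 2)(v + 3) = 0 at v ∈ {-3, -2, -1, 0}.
The Hessian is diagonal: diag(g_uu, g_vv). Second derivatives: g_uu(-4)=252, g_uu(-1)=-144, g_uu(3)=336; g_vv(-3)=180, g_vv(-2)=-60, g_vv(-1)=60, g_vv(0)=-180.
Local maxima occur where both diagonal entries negative: (-1, -2), (-1, 0). Count: 2.

2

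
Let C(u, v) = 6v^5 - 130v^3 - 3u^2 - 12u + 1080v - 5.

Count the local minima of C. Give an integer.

C separates as a function of u plus a function of v, so ∇C=0 decouples.
∂C/∂u = -6(u + 2) = 0 at u ∈ {-2}; ∂C/∂v = 30(v - 3)(v - 2)(v + 2)(v + 3) = 0 at v ∈ {-3, -2, 2, 3}.
The Hessian is diagonal: diag(C_uu, C_vv). Second derivatives: C_uu(-2)=-6; C_vv(-3)=-900, C_vv(-2)=600, C_vv(2)=-600, C_vv(3)=900.
Local minima occur where both diagonal entries positive: none. Count: 0.

0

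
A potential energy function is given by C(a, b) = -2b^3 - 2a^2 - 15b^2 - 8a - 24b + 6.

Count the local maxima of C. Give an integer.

1

C separates as a function of a plus a function of b, so ∇C=0 decouples.
∂C/∂a = -4(a + 2) = 0 at a ∈ {-2}; ∂C/∂b = -6(b + 1)(b + 4) = 0 at b ∈ {-4, -1}.
The Hessian is diagonal: diag(C_aa, C_bb). Second derivatives: C_aa(-2)=-4; C_bb(-4)=18, C_bb(-1)=-18.
Local maxima occur where both diagonal entries negative: (-2, -1). Count: 1.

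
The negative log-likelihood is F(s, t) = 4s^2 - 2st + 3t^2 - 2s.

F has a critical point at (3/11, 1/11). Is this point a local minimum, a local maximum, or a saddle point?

local minimum

The Hessian of F is constant: H = [[8, -2], [-2, 6]].
det(H) = 8·6 − (-2)² = 44.
det(H) > 0 and tr(H) = 14 > 0, so H is positive definite and the point is a local minimum.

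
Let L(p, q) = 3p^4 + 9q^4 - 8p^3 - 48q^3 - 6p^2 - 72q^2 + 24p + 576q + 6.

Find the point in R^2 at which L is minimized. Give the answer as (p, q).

L(p,q) separates as A(p) + B(q) + 6, so its minimum is min A + min B + 6.
A'(p) = 12(p - 2)(p - 1)(p + 1) vanishes at p ∈ {-1, 1, 2}; B'(q) = 36(q - 4)(q - 2)(q + 2) vanishes at q ∈ {-2, 2, 4}.
Local minima of A (where A''>0): A(-1)=-19, A(2)=8. Local minima of B: B(-2)=-912, B(4)=384.
So the global minimum of L is A(-1) + B(-2) + 6 = -19 − 912 + 6 = -925, attained at (-1, -2).

(-1, -2)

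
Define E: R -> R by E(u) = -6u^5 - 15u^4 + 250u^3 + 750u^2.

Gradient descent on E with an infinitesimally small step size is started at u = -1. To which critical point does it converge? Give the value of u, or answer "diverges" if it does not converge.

E'(u) = -30u(u - 5)(u + 2)(u + 5), so E'(-1) = -720.
Gradient descent moves in the -E' direction, i.e. u is increasing.
The nearest critical point in that direction is u = 0, where E'' = 1500 > 0 (a local minimum). The iterate converges there.

0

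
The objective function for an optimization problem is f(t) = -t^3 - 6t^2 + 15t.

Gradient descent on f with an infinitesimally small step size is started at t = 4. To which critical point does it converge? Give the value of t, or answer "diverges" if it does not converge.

f'(t) = -3(t - 1)(t + 5), so f'(4) = -81.
Gradient descent moves in the -f' direction, i.e. t is increasing.
There is no critical point above t=4, and f' keeps the same sign, so the iterate runs off to +∞.

diverges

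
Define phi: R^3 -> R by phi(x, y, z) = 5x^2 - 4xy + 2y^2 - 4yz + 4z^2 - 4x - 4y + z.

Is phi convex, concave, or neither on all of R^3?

phi is quadratic, so its Hessian is the constant matrix H = [[10, -4, 0], [-4, 4, -4], [0, -4, 8]].
Leading principal minors: 10, 24, 32.
All positive ⇒ H ≻ 0 ⇒ convex.

convex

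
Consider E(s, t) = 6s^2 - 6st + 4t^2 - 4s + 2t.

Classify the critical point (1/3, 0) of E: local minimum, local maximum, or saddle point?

local minimum

The Hessian of E is constant: H = [[12, -6], [-6, 8]].
det(H) = 12·8 − (-6)² = 60.
det(H) > 0 and tr(H) = 20 > 0, so H is positive definite and the point is a local minimum.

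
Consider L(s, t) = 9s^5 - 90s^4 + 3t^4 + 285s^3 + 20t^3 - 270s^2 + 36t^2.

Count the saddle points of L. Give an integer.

L separates as a function of s plus a function of t, so ∇L=0 decouples.
∂L/∂s = 45s(s - 4)(s - 3)(s - 1) = 0 at s ∈ {0, 1, 3, 4}; ∂L/∂t = 12t(t + 2)(t + 3) = 0 at t ∈ {-3, -2, 0}.
The Hessian is diagonal: diag(L_ss, L_tt). Second derivatives: L_ss(0)=-540, L_ss(1)=270, L_ss(3)=-270, L_ss(4)=540; L_tt(-3)=36, L_tt(-2)=-24, L_tt(0)=72.
Saddle points occur where the two diagonal entries have opposite signs: (0, -3), (0, 0), (1, -2), (3, -3), (3, 0), (4, -2). Count: 6.

6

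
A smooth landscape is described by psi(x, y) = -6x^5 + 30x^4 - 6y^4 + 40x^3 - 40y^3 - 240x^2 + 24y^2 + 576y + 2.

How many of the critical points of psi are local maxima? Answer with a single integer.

psi separates as a function of x plus a function of y, so ∇psi=0 decouples.
∂psi/∂x = -30x(x - 4)(x - 2)(x + 2) = 0 at x ∈ {-2, 0, 2, 4}; ∂psi/∂y = -24(y - 2)(y + 3)(y + 4) = 0 at y ∈ {-4, -3, 2}.
The Hessian is diagonal: diag(psi_xx, psi_yy). Second derivatives: psi_xx(-2)=1440, psi_xx(0)=-480, psi_xx(2)=480, psi_xx(4)=-1440; psi_yy(-4)=-144, psi_yy(-3)=120, psi_yy(2)=-720.
Local maxima occur where both diagonal entries negative: (0, -4), (0, 2), (4, -4), (4, 2). Count: 4.

4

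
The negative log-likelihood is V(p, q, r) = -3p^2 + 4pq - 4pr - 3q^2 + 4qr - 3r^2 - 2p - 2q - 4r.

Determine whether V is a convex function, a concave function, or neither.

concave

V is quadratic, so its Hessian is the constant matrix H = [[-6, 4, -4], [4, -6, 4], [-4, 4, -6]].
Leading principal minors: -6, 20, -56.
Signs alternate −, +, − ⇒ H ≺ 0 ⇒ concave.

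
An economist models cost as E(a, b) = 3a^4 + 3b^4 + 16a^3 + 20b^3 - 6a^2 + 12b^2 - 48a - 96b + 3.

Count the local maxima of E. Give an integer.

E separates as a function of a plus a function of b, so ∇E=0 decouples.
∂E/∂a = 12(a - 1)(a + 1)(a + 4) = 0 at a ∈ {-4, -1, 1}; ∂E/∂b = 12(b - 1)(b + 2)(b + 4) = 0 at b ∈ {-4, -2, 1}.
The Hessian is diagonal: diag(E_aa, E_bb). Second derivatives: E_aa(-4)=180, E_aa(-1)=-72, E_aa(1)=120; E_bb(-4)=120, E_bb(-2)=-72, E_bb(1)=180.
Local maxima occur where both diagonal entries negative: (-1, -2). Count: 1.

1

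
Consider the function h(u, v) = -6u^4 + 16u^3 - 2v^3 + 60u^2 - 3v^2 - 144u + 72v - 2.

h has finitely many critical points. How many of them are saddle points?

h separates as a function of u plus a function of v, so ∇h=0 decouples.
∂h/∂u = -24(u - 3)(u - 1)(u + 2) = 0 at u ∈ {-2, 1, 3}; ∂h/∂v = -6(v - 3)(v + 4) = 0 at v ∈ {-4, 3}.
The Hessian is diagonal: diag(h_uu, h_vv). Second derivatives: h_uu(-2)=-360, h_uu(1)=144, h_uu(3)=-240; h_vv(-4)=42, h_vv(3)=-42.
Saddle points occur where the two diagonal entries have opposite signs: (-2, -4), (1, 3), (3, -4). Count: 3.

3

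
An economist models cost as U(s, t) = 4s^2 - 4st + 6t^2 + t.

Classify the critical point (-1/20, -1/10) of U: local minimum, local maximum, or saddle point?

local minimum

The Hessian of U is constant: H = [[8, -4], [-4, 12]].
det(H) = 8·12 − (-4)² = 80.
det(H) > 0 and tr(H) = 20 > 0, so H is positive definite and the point is a local minimum.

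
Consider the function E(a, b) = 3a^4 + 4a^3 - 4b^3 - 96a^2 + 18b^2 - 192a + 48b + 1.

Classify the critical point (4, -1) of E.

local minimum

The mixed partial ∂²E/∂a∂b is 0, so the Hessian at any point is diag(E_aa, E_bb) = diag(12(3a^2 + 2a - 16), 12(-2b + 3)).
At (4, -1): H = diag(480, 60).
Both eigenvalues are positive, so H is positive definite: a local minimum.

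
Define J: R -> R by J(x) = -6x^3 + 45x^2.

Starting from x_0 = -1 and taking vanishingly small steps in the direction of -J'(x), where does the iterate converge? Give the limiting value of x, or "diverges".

J'(x) = -18x(x - 5), so J'(-1) = -108.
Gradient descent moves in the -J' direction, i.e. x is increasing.
The nearest critical point in that direction is x = 0, where J'' = 90 > 0 (a local minimum). The iterate converges there.

0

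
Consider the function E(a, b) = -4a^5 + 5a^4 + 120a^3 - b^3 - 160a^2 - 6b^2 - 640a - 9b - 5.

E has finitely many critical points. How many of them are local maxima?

2

E separates as a function of a plus a function of b, so ∇E=0 decouples.
∂E/∂a = -20(a - 4)(a - 2)(a + 1)(a + 4) = 0 at a ∈ {-4, -1, 2, 4}; ∂E/∂b = -3(b + 1)(b + 3) = 0 at b ∈ {-3, -1}.
The Hessian is diagonal: diag(E_aa, E_bb). Second derivatives: E_aa(-4)=2880, E_aa(-1)=-900, E_aa(2)=720, E_aa(4)=-1600; E_bb(-3)=6, E_bb(-1)=-6.
Local maxima occur where both diagonal entries negative: (-1, -1), (4, -1). Count: 2.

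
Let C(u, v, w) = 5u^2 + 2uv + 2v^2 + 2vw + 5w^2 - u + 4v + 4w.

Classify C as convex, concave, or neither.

C is quadratic, so its Hessian is the constant matrix H = [[10, 2, 0], [2, 4, 2], [0, 2, 10]].
Leading principal minors: 10, 36, 320.
All positive ⇒ H ≻ 0 ⇒ convex.

convex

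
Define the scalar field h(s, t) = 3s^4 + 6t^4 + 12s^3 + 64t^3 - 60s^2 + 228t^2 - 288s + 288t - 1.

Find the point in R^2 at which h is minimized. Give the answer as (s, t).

h(s,t) separates as P(s) + Q(t) − 1, so its minimum is min P + min Q − 1.
P'(s) = 12(s - 3)(s + 2)(s + 4) vanishes at s ∈ {-4, -2, 3}; Q'(t) = 24(t + 1)(t + 3)(t + 4) vanishes at t ∈ {-4, -3, -1}.
Local minima of P (where P''>0): P(-4)=192, P(3)=-837. Local minima of Q: Q(-4)=-64, Q(-1)=-118.
So the global minimum of h is P(3) + Q(-1) − 1 = -837 − 118 − 1 = -956, attained at (3, -1).

(3, -1)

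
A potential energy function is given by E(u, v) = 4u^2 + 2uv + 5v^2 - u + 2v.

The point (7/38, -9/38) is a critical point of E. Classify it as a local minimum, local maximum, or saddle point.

The Hessian of E is constant: H = [[8, 2], [2, 10]].
det(H) = 8·10 − 2² = 76.
det(H) > 0 and tr(H) = 18 > 0, so H is positive definite and the point is a local minimum.

local minimum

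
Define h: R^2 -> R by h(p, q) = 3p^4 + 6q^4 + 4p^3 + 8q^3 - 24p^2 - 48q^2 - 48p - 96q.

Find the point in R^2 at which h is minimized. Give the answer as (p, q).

(2, 2)

h(p,q) separates as A(p) + B(q), so its minimum is min A + min B.
A'(p) = 12(p - 2)(p + 1)(p + 2) vanishes at p ∈ {-2, -1, 2}; B'(q) = 24(q - 2)(q + 1)(q + 2) vanishes at q ∈ {-2, -1, 2}.
Local minima of A (where A''>0): A(-2)=16, A(2)=-112. Local minima of B: B(-2)=32, B(2)=-224.
So the global minimum of h is A(2) + B(2) = -112 − 224 = -336, attained at (2, 2).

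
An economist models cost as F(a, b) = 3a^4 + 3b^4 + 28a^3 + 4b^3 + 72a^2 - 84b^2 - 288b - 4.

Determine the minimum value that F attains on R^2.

-1476

F(a,b) separates as P(a) + Q(b) − 4, so its minimum is min P + min Q − 4.
P'(a) = 12a(a + 3)(a + 4) vanishes at a ∈ {-4, -3, 0}; Q'(b) = 12(b - 4)(b + 2)(b + 3) vanishes at b ∈ {-3, -2, 4}.
Local minima of P (where P''>0): P(-4)=128, P(0)=0. Local minima of Q: Q(-3)=243, Q(4)=-1472.
So the global minimum of F is P(0) + Q(4) − 4 = 0 − 1472 − 4 = -1476, attained at (0, 4).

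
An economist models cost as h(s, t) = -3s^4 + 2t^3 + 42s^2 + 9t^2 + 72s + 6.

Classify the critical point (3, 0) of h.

saddle point

The mixed partial ∂²h/∂s∂t is 0, so the Hessian at any point is diag(h_ss, h_tt) = diag(12(-3s^2 + 7), 6(2t + 3)).
At (3, 0): H = diag(-240, 18).
The eigenvalues have opposite signs, so H is indefinite: a saddle point.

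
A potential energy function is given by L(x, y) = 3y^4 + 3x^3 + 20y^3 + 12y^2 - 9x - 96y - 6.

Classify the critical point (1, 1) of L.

local minimum

The mixed partial ∂²L/∂x∂y is 0, so the Hessian at any point is diag(L_xx, L_yy) = diag(18x, 12(3y^2 + 10y + 2)).
At (1, 1): H = diag(18, 180).
Both eigenvalues are positive, so H is positive definite: a local minimum.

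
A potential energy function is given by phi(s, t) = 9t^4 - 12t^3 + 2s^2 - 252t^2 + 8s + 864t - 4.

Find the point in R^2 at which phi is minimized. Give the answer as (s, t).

phi(s,t) separates as P(s) + Q(t) − 4, so its minimum is min P + min Q − 4.
P'(s) = 4s + 8 vanishes at s ∈ {-2}; Q'(t) = 36(t - 3)(t - 2)(t + 4) vanishes at t ∈ {-4, 2, 3}.
Local minima of P (where P''>0): P(-2)=-8. Local minima of Q: Q(-4)=-4416, Q(3)=729.
So the global minimum of phi is P(-2) + Q(-4) − 4 = -8 − 4416 − 4 = -4428, attained at (-2, -4).

(-2, -4)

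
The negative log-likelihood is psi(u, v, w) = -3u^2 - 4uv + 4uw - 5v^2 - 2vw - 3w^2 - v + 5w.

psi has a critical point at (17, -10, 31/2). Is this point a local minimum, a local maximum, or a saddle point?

The Hessian is constant: H = [[-6, -4, 4], [-4, -10, -2], [4, -2, -6]].
Leading principal minors: Δ₁ = -6, Δ₂ = 44, Δ₃ = -16.
The minors alternate sign starting negative (−, +, −), so H is negative definite: a local maximum.

local maximum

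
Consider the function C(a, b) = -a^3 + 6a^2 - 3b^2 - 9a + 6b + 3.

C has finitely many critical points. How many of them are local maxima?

C separates as a function of a plus a function of b, so ∇C=0 decouples.
∂C/∂a = -3(a - 3)(a - 1) = 0 at a ∈ {1, 3}; ∂C/∂b = -6(b - 1) = 0 at b ∈ {1}.
The Hessian is diagonal: diag(C_aa, C_bb). Second derivatives: C_aa(1)=6, C_aa(3)=-6; C_bb(1)=-6.
Local maxima occur where both diagonal entries negative: (3, 1). Count: 1.

1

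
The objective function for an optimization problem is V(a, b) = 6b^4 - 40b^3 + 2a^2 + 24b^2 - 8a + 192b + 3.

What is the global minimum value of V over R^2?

-127

V(a,b) separates as P(a) + Q(b) + 3, so its minimum is min P + min Q + 3.
P'(a) = 4a - 8 vanishes at a ∈ {2}; Q'(b) = 24(b - 4)(b - 2)(b + 1) vanishes at b ∈ {-1, 2, 4}.
Local minima of P (where P''>0): P(2)=-8. Local minima of Q: Q(-1)=-122, Q(4)=128.
So the global minimum of V is P(2) + Q(-1) + 3 = -8 − 122 + 3 = -127, attained at (2, -1).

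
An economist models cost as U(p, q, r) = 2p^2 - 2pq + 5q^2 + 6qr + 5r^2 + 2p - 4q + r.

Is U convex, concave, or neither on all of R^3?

convex

U is quadratic, so its Hessian is the constant matrix H = [[4, -2, 0], [-2, 10, 6], [0, 6, 10]].
Leading principal minors: 4, 36, 216.
All positive ⇒ H ≻ 0 ⇒ convex.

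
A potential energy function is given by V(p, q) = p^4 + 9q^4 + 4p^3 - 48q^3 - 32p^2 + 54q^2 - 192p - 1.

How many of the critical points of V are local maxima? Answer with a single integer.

V separates as a function of p plus a function of q, so ∇V=0 decouples.
∂V/∂p = 4(p - 4)(p + 3)(p + 4) = 0 at p ∈ {-4, -3, 4}; ∂V/∂q = 36q(q - 3)(q - 1) = 0 at q ∈ {0, 1, 3}.
The Hessian is diagonal: diag(V_pp, V_qq). Second derivatives: V_pp(-4)=32, V_pp(-3)=-28, V_pp(4)=224; V_qq(0)=108, V_qq(1)=-72, V_qq(3)=216.
Local maxima occur where both diagonal entries negative: (-3, 1). Count: 1.

1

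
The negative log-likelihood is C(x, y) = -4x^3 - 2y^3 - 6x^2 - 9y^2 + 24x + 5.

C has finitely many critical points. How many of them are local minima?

C separates as a function of x plus a function of y, so ∇C=0 decouples.
∂C/∂x = -12(x - 1)(x + 2) = 0 at x ∈ {-2, 1}; ∂C/∂y = -6y(y + 3) = 0 at y ∈ {-3, 0}.
The Hessian is diagonal: diag(C_xx, C_yy). Second derivatives: C_xx(-2)=36, C_xx(1)=-36; C_yy(-3)=18, C_yy(0)=-18.
Local minima occur where both diagonal entries positive: (-2, -3). Count: 1.

1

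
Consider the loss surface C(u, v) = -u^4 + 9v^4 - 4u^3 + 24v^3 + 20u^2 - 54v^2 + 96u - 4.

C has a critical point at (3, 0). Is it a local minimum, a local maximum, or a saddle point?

The mixed partial ∂²C/∂u∂v is 0, so the Hessian at any point is diag(C_uu, C_vv) = diag(4(-3u^2 - 6u + 10), 36(3v^2 + 4v - 3)).
At (3, 0): H = diag(-140, -108).
Both eigenvalues are negative, so H is negative definite: a local maximum.

local maximum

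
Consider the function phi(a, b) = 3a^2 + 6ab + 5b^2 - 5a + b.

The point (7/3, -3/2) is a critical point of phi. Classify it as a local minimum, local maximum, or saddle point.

The Hessian of phi is constant: H = [[6, 6], [6, 10]].
det(H) = 6·10 − 6² = 24.
det(H) > 0 and tr(H) = 16 > 0, so H is positive definite and the point is a local minimum.

local minimum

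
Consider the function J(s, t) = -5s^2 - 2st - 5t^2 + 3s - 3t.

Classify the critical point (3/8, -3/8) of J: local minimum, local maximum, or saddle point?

local maximum

The Hessian of J is constant: H = [[-10, -2], [-2, -10]].
det(H) = (-10)·(-10) − (-2)² = 96.
det(H) > 0 and tr(H) = -20 < 0, so H is negative definite and the point is a local maximum.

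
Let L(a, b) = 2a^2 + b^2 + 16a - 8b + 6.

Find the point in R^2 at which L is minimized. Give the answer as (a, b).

(-4, 4)

L(a,b) separates as P(a) + Q(b) + 6, so its minimum is min P + min Q + 6.
P'(a) = 4a + 16 vanishes at a ∈ {-4}; Q'(b) = 2b - 8 vanishes at b ∈ {4}.
Local minima of P (where P''>0): P(-4)=-32. Local minima of Q: Q(4)=-16.
So the global minimum of L is P(-4) + Q(4) + 6 = -32 − 16 + 6 = -42, attained at (-4, 4).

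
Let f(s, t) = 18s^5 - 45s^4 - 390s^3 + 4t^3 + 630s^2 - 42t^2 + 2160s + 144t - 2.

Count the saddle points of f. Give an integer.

4

f separates as a function of s plus a function of t, so ∇f=0 decouples.
∂f/∂s = 90(s - 4)(s - 2)(s + 1)(s + 3) = 0 at s ∈ {-3, -1, 2, 4}; ∂f/∂t = 12(t - 4)(t - 3) = 0 at t ∈ {3, 4}.
The Hessian is diagonal: diag(f_ss, f_tt). Second derivatives: f_ss(-3)=-6300, f_ss(-1)=2700, f_ss(2)=-2700, f_ss(4)=6300; f_tt(3)=-12, f_tt(4)=12.
Saddle points occur where the two diagonal entries have opposite signs: (-3, 4), (-1, 3), (2, 4), (4, 3). Count: 4.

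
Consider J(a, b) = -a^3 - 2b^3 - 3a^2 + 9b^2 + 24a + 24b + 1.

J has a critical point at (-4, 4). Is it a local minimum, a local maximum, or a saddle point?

saddle point

The mixed partial ∂²J/∂a∂b is 0, so the Hessian at any point is diag(J_aa, J_bb) = diag(-6(a + 1), 6(-2b + 3)).
At (-4, 4): H = diag(18, -30).
The eigenvalues have opposite signs, so H is indefinite: a saddle point.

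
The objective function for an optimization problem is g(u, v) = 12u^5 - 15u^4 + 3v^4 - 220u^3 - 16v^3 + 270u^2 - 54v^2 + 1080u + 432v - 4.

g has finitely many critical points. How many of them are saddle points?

g separates as a function of u plus a function of v, so ∇g=0 decouples.
∂g/∂u = 60(u - 3)(u - 2)(u + 1)(u + 3) = 0 at u ∈ {-3, -1, 2, 3}; ∂g/∂v = 12(v - 4)(v - 3)(v + 3) = 0 at v ∈ {-3, 3, 4}.
The Hessian is diagonal: diag(g_uu, g_vv). Second derivatives: g_uu(-3)=-3600, g_uu(-1)=1440, g_uu(2)=-900, g_uu(3)=1440; g_vv(-3)=504, g_vv(3)=-72, g_vv(4)=84.
Saddle points occur where the two diagonal entries have opposite signs: (-3, -3), (-3, 4), (-1, 3), (2, -3), (2, 4), (3, 3). Count: 6.

6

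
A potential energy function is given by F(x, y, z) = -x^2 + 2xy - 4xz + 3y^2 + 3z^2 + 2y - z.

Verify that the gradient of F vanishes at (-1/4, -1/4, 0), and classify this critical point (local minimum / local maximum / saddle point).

saddle point

∇F = (-2x + 2y - 4z, 2x + 6y + 2, -4x + 6z - 1); substituting (-1/4, -1/4, 0) gives ∇F = (0, 0, 0), so (-1/4, -1/4, 0) is indeed a critical point.
The Hessian is constant: H = [[-2, 2, -4], [2, 6, 0], [-4, 0, 6]].
Leading principal minors: Δ₁ = -2, Δ₂ = -16, Δ₃ = -192.
The minors fit neither the all-positive nor the alternating-sign pattern, so H is indefinite: a saddle point.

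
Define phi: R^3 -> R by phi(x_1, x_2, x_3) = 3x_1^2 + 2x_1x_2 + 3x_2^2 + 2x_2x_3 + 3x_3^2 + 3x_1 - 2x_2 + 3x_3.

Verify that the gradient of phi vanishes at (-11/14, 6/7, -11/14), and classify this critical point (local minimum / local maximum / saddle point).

local minimum

∇phi = (6x_1 + 2x_2 + 3, 2x_1 + 6x_2 + 2x_3 - 2, 2x_2 + 6x_3 + 3); substituting (-11/14, 6/7, -11/14) gives ∇phi = (0, 0, 0), so (-11/14, 6/7, -11/14) is indeed a critical point.
The Hessian is constant: H = [[6, 2, 0], [2, 6, 2], [0, 2, 6]].
Leading principal minors: Δ₁ = 6, Δ₂ = 32, Δ₃ = 168.
All leading minors are positive, so H is positive definite: a local minimum.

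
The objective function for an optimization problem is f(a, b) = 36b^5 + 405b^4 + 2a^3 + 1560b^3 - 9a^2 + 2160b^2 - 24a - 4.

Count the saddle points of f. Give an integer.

4

f separates as a function of a plus a function of b, so ∇f=0 decouples.
∂f/∂a = 6(a - 4)(a + 1) = 0 at a ∈ {-1, 4}; ∂f/∂b = 180b(b + 2)(b + 3)(b + 4) = 0 at b ∈ {-4, -3, -2, 0}.
The Hessian is diagonal: diag(f_aa, f_bb). Second derivatives: f_aa(-1)=-30, f_aa(4)=30; f_bb(-4)=-1440, f_bb(-3)=540, f_bb(-2)=-720, f_bb(0)=4320.
Saddle points occur where the two diagonal entries have opposite signs: (-1, -3), (-1, 0), (4, -4), (4, -2). Count: 4.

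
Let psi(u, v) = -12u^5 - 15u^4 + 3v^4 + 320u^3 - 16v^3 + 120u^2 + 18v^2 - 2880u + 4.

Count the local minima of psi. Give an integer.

4

psi separates as a function of u plus a function of v, so ∇psi=0 decouples.
∂psi/∂u = -60(u - 3)(u - 2)(u + 2)(u + 4) = 0 at u ∈ {-4, -2, 2, 3}; ∂psi/∂v = 12v(v - 3)(v - 1) = 0 at v ∈ {0, 1, 3}.
The Hessian is diagonal: diag(psi_uu, psi_vv). Second derivatives: psi_uu(-4)=5040, psi_uu(-2)=-2400, psi_uu(2)=1440, psi_uu(3)=-2100; psi_vv(0)=36, psi_vv(1)=-24, psi_vv(3)=72.
Local minima occur where both diagonal entries positive: (-4, 0), (-4, 3), (2, 0), (2, 3). Count: 4.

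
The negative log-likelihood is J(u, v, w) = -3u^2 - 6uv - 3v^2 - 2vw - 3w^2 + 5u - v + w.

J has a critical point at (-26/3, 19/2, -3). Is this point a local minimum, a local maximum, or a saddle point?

saddle point

The Hessian is constant: H = [[-6, -6, 0], [-6, -6, -2], [0, -2, -6]].
Leading principal minors: Δ₁ = -6, Δ₂ = 0, Δ₃ = 24.
The minors fit neither the all-positive nor the alternating-sign pattern, so H is indefinite: a saddle point.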